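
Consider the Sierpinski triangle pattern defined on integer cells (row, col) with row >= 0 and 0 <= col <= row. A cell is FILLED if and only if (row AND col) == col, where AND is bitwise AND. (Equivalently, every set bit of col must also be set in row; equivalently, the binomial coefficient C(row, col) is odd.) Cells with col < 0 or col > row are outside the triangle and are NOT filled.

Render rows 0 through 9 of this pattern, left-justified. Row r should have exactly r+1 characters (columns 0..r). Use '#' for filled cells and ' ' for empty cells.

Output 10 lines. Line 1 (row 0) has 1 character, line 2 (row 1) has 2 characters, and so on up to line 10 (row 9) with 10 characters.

Answer: #
##
# #
####
#   #
##  ##
# # # #
########
#       #
##      ##

Derivation:
r0=0: #
r1=1: ##
r2=10: # #
r3=11: ####
r4=100: #   #
r5=101: ##  ##
r6=110: # # # #
r7=111: ########
r8=1000: #       #
r9=1001: ##      ##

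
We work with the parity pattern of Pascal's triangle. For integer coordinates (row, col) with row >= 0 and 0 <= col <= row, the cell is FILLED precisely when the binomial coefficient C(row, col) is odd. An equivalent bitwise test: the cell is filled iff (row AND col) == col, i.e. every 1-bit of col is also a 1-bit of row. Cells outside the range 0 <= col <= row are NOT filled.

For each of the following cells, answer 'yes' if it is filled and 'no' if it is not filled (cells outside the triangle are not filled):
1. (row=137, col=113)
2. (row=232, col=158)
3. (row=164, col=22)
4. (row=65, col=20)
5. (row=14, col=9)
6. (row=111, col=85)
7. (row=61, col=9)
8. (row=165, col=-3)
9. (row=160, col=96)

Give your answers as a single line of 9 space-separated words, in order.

(137,113): row=0b10001001, col=0b1110001, row AND col = 0b1 = 1; 1 != 113 -> empty
(232,158): row=0b11101000, col=0b10011110, row AND col = 0b10001000 = 136; 136 != 158 -> empty
(164,22): row=0b10100100, col=0b10110, row AND col = 0b100 = 4; 4 != 22 -> empty
(65,20): row=0b1000001, col=0b10100, row AND col = 0b0 = 0; 0 != 20 -> empty
(14,9): row=0b1110, col=0b1001, row AND col = 0b1000 = 8; 8 != 9 -> empty
(111,85): row=0b1101111, col=0b1010101, row AND col = 0b1000101 = 69; 69 != 85 -> empty
(61,9): row=0b111101, col=0b1001, row AND col = 0b1001 = 9; 9 == 9 -> filled
(165,-3): col outside [0, 165] -> not filled
(160,96): row=0b10100000, col=0b1100000, row AND col = 0b100000 = 32; 32 != 96 -> empty

Answer: no no no no no no yes no no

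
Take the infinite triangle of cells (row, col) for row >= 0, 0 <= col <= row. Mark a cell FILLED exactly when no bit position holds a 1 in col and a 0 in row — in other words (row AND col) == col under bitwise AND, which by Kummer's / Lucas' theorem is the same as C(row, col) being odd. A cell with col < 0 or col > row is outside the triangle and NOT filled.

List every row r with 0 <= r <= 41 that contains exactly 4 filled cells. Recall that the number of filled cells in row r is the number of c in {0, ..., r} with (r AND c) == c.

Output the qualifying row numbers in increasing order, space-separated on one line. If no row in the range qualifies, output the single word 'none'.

Answer: 3 5 6 9 10 12 17 18 20 24 33 34 36 40

Derivation:
Row r has 2^popcount(r) filled cells, so we need popcount(r) = log2(4) = 2.
Scan r = 0..41 and keep those with exactly 2 one-bits:
r=0=0 popcount=0 -> skip
r=1=1 popcount=1 -> skip
r=2=10 popcount=1 -> skip
r=3=11 popcount=2 -> KEEP
r=4=100 popcount=1 -> skip
r=5=101 popcount=2 -> KEEP
r=6=110 popcount=2 -> KEEP
r=7=111 popcount=3 -> skip
r=8=1000 popcount=1 -> skip
r=9=1001 popcount=2 -> KEEP
r=10=1010 popcount=2 -> KEEP
r=11=1011 popcount=3 -> skip
r=12=1100 popcount=2 -> KEEP
r=13=1101 popcount=3 -> skip
r=14=1110 popcount=3 -> skip
r=15=1111 popcount=4 -> skip
r=16=10000 popcount=1 -> skip
r=17=10001 popcount=2 -> KEEP
r=18=10010 popcount=2 -> KEEP
r=19=10011 popcount=3 -> skip
r=20=10100 popcount=2 -> KEEP
r=21=10101 popcount=3 -> skip
r=22=10110 popcount=3 -> skip
r=23=10111 popcount=4 -> skip
r=24=11000 popcount=2 -> KEEP
r=25=11001 popcount=3 -> skip
r=26=11010 popcount=3 -> skip
r=27=11011 popcount=4 -> skip
r=28=11100 popcount=3 -> skip
r=29=11101 popcount=4 -> skip
r=30=11110 popcount=4 -> skip
r=31=11111 popcount=5 -> skip
r=32=100000 popcount=1 -> skip
r=33=100001 popcount=2 -> KEEP
r=34=100010 popcount=2 -> KEEP
r=35=100011 popcount=3 -> skip
r=36=100100 popcount=2 -> KEEP
r=37=100101 popcount=3 -> skip
r=38=100110 popcount=3 -> skip
r=39=100111 popcount=4 -> skip
r=40=101000 popcount=2 -> KEEP
r=41=101001 popcount=3 -> skip
Kept rows: 3 5 6 9 10 12 17 18 20 24 33 34 36 40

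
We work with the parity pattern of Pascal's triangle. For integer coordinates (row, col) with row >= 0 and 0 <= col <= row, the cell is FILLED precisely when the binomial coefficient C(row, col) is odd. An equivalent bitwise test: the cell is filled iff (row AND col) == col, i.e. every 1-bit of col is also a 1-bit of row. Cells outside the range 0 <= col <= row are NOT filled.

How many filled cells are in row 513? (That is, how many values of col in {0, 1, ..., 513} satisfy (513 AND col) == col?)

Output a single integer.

Answer: 4

Derivation:
513 in binary = 1000000001
popcount(513) = number of 1-bits in 1000000001 = 2
A col c satisfies (513 AND c) == c iff every set bit of c is also set in 513; each of the 2 set bits of 513 can independently be on or off in c.
count = 2^2 = 4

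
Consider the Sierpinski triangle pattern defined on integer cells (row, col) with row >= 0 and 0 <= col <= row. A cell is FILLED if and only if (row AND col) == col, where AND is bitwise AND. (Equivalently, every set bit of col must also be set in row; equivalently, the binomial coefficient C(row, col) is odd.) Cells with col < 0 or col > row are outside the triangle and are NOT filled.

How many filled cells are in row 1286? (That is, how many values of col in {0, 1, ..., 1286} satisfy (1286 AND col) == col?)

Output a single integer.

1286 in binary = 10100000110
popcount(1286) = number of 1-bits in 10100000110 = 4
A col c satisfies (1286 AND c) == c iff every set bit of c is also set in 1286; each of the 4 set bits of 1286 can independently be on or off in c.
count = 2^4 = 16

Answer: 16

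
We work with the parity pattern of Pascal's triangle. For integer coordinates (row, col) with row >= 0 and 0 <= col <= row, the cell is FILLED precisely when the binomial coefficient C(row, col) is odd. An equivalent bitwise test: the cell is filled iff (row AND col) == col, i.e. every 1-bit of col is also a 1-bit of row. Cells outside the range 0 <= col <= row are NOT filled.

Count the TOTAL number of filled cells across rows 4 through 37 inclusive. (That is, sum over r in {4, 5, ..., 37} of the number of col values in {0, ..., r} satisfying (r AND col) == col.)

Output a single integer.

Answer: 264

Derivation:
r4=100 pc1: +2 =2
r5=101 pc2: +4 =6
r6=110 pc2: +4 =10
r7=111 pc3: +8 =18
r8=1000 pc1: +2 =20
r9=1001 pc2: +4 =24
r10=1010 pc2: +4 =28
r11=1011 pc3: +8 =36
r12=1100 pc2: +4 =40
r13=1101 pc3: +8 =48
r14=1110 pc3: +8 =56
r15=1111 pc4: +16 =72
r16=10000 pc1: +2 =74
r17=10001 pc2: +4 =78
r18=10010 pc2: +4 =82
r19=10011 pc3: +8 =90
r20=10100 pc2: +4 =94
r21=10101 pc3: +8 =102
r22=10110 pc3: +8 =110
r23=10111 pc4: +16 =126
r24=11000 pc2: +4 =130
r25=11001 pc3: +8 =138
r26=11010 pc3: +8 =146
r27=11011 pc4: +16 =162
r28=11100 pc3: +8 =170
r29=11101 pc4: +16 =186
r30=11110 pc4: +16 =202
r31=11111 pc5: +32 =234
r32=100000 pc1: +2 =236
r33=100001 pc2: +4 =240
r34=100010 pc2: +4 =244
r35=100011 pc3: +8 =252
r36=100100 pc2: +4 =256
r37=100101 pc3: +8 =264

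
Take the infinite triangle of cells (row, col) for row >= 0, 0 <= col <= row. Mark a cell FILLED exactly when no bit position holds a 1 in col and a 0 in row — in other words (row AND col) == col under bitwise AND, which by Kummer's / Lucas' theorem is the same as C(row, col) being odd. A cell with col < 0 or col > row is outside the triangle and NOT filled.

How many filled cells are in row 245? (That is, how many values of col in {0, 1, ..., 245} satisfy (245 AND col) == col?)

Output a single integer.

Answer: 64

Derivation:
245 in binary = 11110101
popcount(245) = number of 1-bits in 11110101 = 6
A col c satisfies (245 AND c) == c iff every set bit of c is also set in 245; each of the 6 set bits of 245 can independently be on or off in c.
count = 2^6 = 64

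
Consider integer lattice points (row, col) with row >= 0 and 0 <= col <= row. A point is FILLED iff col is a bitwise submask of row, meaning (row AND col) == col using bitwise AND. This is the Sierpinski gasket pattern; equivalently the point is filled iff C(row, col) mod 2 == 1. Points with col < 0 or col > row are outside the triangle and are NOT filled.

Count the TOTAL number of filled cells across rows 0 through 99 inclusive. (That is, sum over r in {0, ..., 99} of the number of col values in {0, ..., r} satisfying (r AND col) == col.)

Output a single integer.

r0=0 pc0: +1 =1
r1=1 pc1: +2 =3
r2=10 pc1: +2 =5
r3=11 pc2: +4 =9
r4=100 pc1: +2 =11
r5=101 pc2: +4 =15
r6=110 pc2: +4 =19
r7=111 pc3: +8 =27
r8=1000 pc1: +2 =29
r9=1001 pc2: +4 =33
r10=1010 pc2: +4 =37
r11=1011 pc3: +8 =45
r12=1100 pc2: +4 =49
r13=1101 pc3: +8 =57
r14=1110 pc3: +8 =65
r15=1111 pc4: +16 =81
r16=10000 pc1: +2 =83
r17=10001 pc2: +4 =87
r18=10010 pc2: +4 =91
r19=10011 pc3: +8 =99
r20=10100 pc2: +4 =103
r21=10101 pc3: +8 =111
r22=10110 pc3: +8 =119
r23=10111 pc4: +16 =135
r24=11000 pc2: +4 =139
r25=11001 pc3: +8 =147
r26=11010 pc3: +8 =155
r27=11011 pc4: +16 =171
r28=11100 pc3: +8 =179
r29=11101 pc4: +16 =195
r30=11110 pc4: +16 =211
r31=11111 pc5: +32 =243
r32=100000 pc1: +2 =245
r33=100001 pc2: +4 =249
r34=100010 pc2: +4 =253
r35=100011 pc3: +8 =261
r36=100100 pc2: +4 =265
r37=100101 pc3: +8 =273
r38=100110 pc3: +8 =281
r39=100111 pc4: +16 =297
r40=101000 pc2: +4 =301
r41=101001 pc3: +8 =309
r42=101010 pc3: +8 =317
r43=101011 pc4: +16 =333
r44=101100 pc3: +8 =341
r45=101101 pc4: +16 =357
r46=101110 pc4: +16 =373
r47=101111 pc5: +32 =405
r48=110000 pc2: +4 =409
r49=110001 pc3: +8 =417
r50=110010 pc3: +8 =425
r51=110011 pc4: +16 =441
r52=110100 pc3: +8 =449
r53=110101 pc4: +16 =465
r54=110110 pc4: +16 =481
r55=110111 pc5: +32 =513
r56=111000 pc3: +8 =521
r57=111001 pc4: +16 =537
r58=111010 pc4: +16 =553
r59=111011 pc5: +32 =585
r60=111100 pc4: +16 =601
r61=111101 pc5: +32 =633
r62=111110 pc5: +32 =665
r63=111111 pc6: +64 =729
r64=1000000 pc1: +2 =731
r65=1000001 pc2: +4 =735
r66=1000010 pc2: +4 =739
r67=1000011 pc3: +8 =747
r68=1000100 pc2: +4 =751
r69=1000101 pc3: +8 =759
r70=1000110 pc3: +8 =767
r71=1000111 pc4: +16 =783
r72=1001000 pc2: +4 =787
r73=1001001 pc3: +8 =795
r74=1001010 pc3: +8 =803
r75=1001011 pc4: +16 =819
r76=1001100 pc3: +8 =827
r77=1001101 pc4: +16 =843
r78=1001110 pc4: +16 =859
r79=1001111 pc5: +32 =891
r80=1010000 pc2: +4 =895
r81=1010001 pc3: +8 =903
r82=1010010 pc3: +8 =911
r83=1010011 pc4: +16 =927
r84=1010100 pc3: +8 =935
r85=1010101 pc4: +16 =951
r86=1010110 pc4: +16 =967
r87=1010111 pc5: +32 =999
r88=1011000 pc3: +8 =1007
r89=1011001 pc4: +16 =1023
r90=1011010 pc4: +16 =1039
r91=1011011 pc5: +32 =1071
r92=1011100 pc4: +16 =1087
r93=1011101 pc5: +32 =1119
r94=1011110 pc5: +32 =1151
r95=1011111 pc6: +64 =1215
r96=1100000 pc2: +4 =1219
r97=1100001 pc3: +8 =1227
r98=1100010 pc3: +8 =1235
r99=1100011 pc4: +16 =1251

Answer: 1251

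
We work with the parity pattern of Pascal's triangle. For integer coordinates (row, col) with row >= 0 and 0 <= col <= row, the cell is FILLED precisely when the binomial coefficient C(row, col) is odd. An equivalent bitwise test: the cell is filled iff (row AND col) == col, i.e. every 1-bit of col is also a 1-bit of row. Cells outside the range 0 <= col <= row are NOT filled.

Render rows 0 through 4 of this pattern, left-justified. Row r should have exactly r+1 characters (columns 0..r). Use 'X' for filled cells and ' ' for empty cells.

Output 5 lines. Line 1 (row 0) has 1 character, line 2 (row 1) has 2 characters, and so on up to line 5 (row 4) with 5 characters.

Answer: X
XX
X X
XXXX
X   X

Derivation:
r0=0: X
r1=1: XX
r2=10: X X
r3=11: XXXX
r4=100: X   X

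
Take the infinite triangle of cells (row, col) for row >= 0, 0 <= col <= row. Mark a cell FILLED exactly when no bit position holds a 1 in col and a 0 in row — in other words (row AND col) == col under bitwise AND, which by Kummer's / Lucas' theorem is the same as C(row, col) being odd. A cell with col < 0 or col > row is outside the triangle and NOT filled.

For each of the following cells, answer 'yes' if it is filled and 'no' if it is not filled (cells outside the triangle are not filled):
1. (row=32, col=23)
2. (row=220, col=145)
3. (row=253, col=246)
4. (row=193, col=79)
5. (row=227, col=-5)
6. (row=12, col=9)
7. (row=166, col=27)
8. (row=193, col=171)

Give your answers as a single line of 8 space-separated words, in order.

(32,23): row=0b100000, col=0b10111, row AND col = 0b0 = 0; 0 != 23 -> empty
(220,145): row=0b11011100, col=0b10010001, row AND col = 0b10010000 = 144; 144 != 145 -> empty
(253,246): row=0b11111101, col=0b11110110, row AND col = 0b11110100 = 244; 244 != 246 -> empty
(193,79): row=0b11000001, col=0b1001111, row AND col = 0b1000001 = 65; 65 != 79 -> empty
(227,-5): col outside [0, 227] -> not filled
(12,9): row=0b1100, col=0b1001, row AND col = 0b1000 = 8; 8 != 9 -> empty
(166,27): row=0b10100110, col=0b11011, row AND col = 0b10 = 2; 2 != 27 -> empty
(193,171): row=0b11000001, col=0b10101011, row AND col = 0b10000001 = 129; 129 != 171 -> empty

Answer: no no no no no no no no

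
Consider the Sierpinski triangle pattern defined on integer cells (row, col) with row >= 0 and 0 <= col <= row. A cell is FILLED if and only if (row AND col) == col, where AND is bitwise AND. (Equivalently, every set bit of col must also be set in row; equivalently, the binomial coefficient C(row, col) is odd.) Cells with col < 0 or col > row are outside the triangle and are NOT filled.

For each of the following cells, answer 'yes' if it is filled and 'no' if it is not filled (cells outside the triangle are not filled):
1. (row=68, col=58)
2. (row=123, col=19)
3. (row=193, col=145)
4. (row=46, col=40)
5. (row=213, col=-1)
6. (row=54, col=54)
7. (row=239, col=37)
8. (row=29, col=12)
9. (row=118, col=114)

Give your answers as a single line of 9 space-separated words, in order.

Answer: no yes no yes no yes yes yes yes

Derivation:
(68,58): row=0b1000100, col=0b111010, row AND col = 0b0 = 0; 0 != 58 -> empty
(123,19): row=0b1111011, col=0b10011, row AND col = 0b10011 = 19; 19 == 19 -> filled
(193,145): row=0b11000001, col=0b10010001, row AND col = 0b10000001 = 129; 129 != 145 -> empty
(46,40): row=0b101110, col=0b101000, row AND col = 0b101000 = 40; 40 == 40 -> filled
(213,-1): col outside [0, 213] -> not filled
(54,54): row=0b110110, col=0b110110, row AND col = 0b110110 = 54; 54 == 54 -> filled
(239,37): row=0b11101111, col=0b100101, row AND col = 0b100101 = 37; 37 == 37 -> filled
(29,12): row=0b11101, col=0b1100, row AND col = 0b1100 = 12; 12 == 12 -> filled
(118,114): row=0b1110110, col=0b1110010, row AND col = 0b1110010 = 114; 114 == 114 -> filled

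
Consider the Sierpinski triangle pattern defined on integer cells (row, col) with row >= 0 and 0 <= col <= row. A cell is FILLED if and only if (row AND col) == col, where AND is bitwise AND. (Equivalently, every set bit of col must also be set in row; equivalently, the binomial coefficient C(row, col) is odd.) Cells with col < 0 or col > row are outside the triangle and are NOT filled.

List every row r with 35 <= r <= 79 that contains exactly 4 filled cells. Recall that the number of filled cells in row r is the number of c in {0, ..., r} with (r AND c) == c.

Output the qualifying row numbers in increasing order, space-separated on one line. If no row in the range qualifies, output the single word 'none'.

Answer: 36 40 48 65 66 68 72

Derivation:
Row r has 2^popcount(r) filled cells, so we need popcount(r) = log2(4) = 2.
Scan r = 35..79 and keep those with exactly 2 one-bits:
r=35=100011 popcount=3 -> skip
r=36=100100 popcount=2 -> KEEP
r=37=100101 popcount=3 -> skip
r=38=100110 popcount=3 -> skip
r=39=100111 popcount=4 -> skip
r=40=101000 popcount=2 -> KEEP
r=41=101001 popcount=3 -> skip
r=42=101010 popcount=3 -> skip
r=43=101011 popcount=4 -> skip
r=44=101100 popcount=3 -> skip
r=45=101101 popcount=4 -> skip
r=46=101110 popcount=4 -> skip
r=47=101111 popcount=5 -> skip
r=48=110000 popcount=2 -> KEEP
r=49=110001 popcount=3 -> skip
r=50=110010 popcount=3 -> skip
r=51=110011 popcount=4 -> skip
r=52=110100 popcount=3 -> skip
r=53=110101 popcount=4 -> skip
r=54=110110 popcount=4 -> skip
r=55=110111 popcount=5 -> skip
r=56=111000 popcount=3 -> skip
r=57=111001 popcount=4 -> skip
r=58=111010 popcount=4 -> skip
r=59=111011 popcount=5 -> skip
r=60=111100 popcount=4 -> skip
r=61=111101 popcount=5 -> skip
r=62=111110 popcount=5 -> skip
r=63=111111 popcount=6 -> skip
r=64=1000000 popcount=1 -> skip
r=65=1000001 popcount=2 -> KEEP
r=66=1000010 popcount=2 -> KEEP
r=67=1000011 popcount=3 -> skip
r=68=1000100 popcount=2 -> KEEP
r=69=1000101 popcount=3 -> skip
r=70=1000110 popcount=3 -> skip
r=71=1000111 popcount=4 -> skip
r=72=1001000 popcount=2 -> KEEP
r=73=1001001 popcount=3 -> skip
r=74=1001010 popcount=3 -> skip
r=75=1001011 popcount=4 -> skip
r=76=1001100 popcount=3 -> skip
r=77=1001101 popcount=4 -> skip
r=78=1001110 popcount=4 -> skip
r=79=1001111 popcount=5 -> skip
Kept rows: 36 40 48 65 66 68 72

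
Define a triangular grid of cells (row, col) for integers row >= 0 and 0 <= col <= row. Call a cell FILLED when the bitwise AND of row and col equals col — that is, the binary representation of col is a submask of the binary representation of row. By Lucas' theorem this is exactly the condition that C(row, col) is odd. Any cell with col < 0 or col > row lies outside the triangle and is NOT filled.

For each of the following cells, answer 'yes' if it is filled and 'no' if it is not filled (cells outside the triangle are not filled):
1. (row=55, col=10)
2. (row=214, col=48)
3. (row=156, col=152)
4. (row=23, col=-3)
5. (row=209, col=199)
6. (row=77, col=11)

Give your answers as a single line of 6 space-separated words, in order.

(55,10): row=0b110111, col=0b1010, row AND col = 0b10 = 2; 2 != 10 -> empty
(214,48): row=0b11010110, col=0b110000, row AND col = 0b10000 = 16; 16 != 48 -> empty
(156,152): row=0b10011100, col=0b10011000, row AND col = 0b10011000 = 152; 152 == 152 -> filled
(23,-3): col outside [0, 23] -> not filled
(209,199): row=0b11010001, col=0b11000111, row AND col = 0b11000001 = 193; 193 != 199 -> empty
(77,11): row=0b1001101, col=0b1011, row AND col = 0b1001 = 9; 9 != 11 -> empty

Answer: no no yes no no no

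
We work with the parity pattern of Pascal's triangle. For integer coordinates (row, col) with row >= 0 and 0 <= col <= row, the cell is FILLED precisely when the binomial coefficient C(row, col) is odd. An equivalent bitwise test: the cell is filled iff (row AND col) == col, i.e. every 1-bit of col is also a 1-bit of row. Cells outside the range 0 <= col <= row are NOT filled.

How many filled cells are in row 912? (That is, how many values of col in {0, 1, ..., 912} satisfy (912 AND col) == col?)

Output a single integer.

912 in binary = 1110010000
popcount(912) = number of 1-bits in 1110010000 = 4
A col c satisfies (912 AND c) == c iff every set bit of c is also set in 912; each of the 4 set bits of 912 can independently be on or off in c.
count = 2^4 = 16

Answer: 16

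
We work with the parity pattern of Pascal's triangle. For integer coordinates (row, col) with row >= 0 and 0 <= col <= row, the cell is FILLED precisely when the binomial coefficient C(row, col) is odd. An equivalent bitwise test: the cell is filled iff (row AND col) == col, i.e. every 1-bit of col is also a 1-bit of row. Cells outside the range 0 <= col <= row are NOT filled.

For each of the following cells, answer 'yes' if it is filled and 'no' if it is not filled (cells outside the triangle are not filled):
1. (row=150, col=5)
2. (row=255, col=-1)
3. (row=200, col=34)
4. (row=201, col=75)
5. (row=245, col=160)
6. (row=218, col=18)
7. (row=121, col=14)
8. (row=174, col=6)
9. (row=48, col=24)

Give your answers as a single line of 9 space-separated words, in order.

(150,5): row=0b10010110, col=0b101, row AND col = 0b100 = 4; 4 != 5 -> empty
(255,-1): col outside [0, 255] -> not filled
(200,34): row=0b11001000, col=0b100010, row AND col = 0b0 = 0; 0 != 34 -> empty
(201,75): row=0b11001001, col=0b1001011, row AND col = 0b1001001 = 73; 73 != 75 -> empty
(245,160): row=0b11110101, col=0b10100000, row AND col = 0b10100000 = 160; 160 == 160 -> filled
(218,18): row=0b11011010, col=0b10010, row AND col = 0b10010 = 18; 18 == 18 -> filled
(121,14): row=0b1111001, col=0b1110, row AND col = 0b1000 = 8; 8 != 14 -> empty
(174,6): row=0b10101110, col=0b110, row AND col = 0b110 = 6; 6 == 6 -> filled
(48,24): row=0b110000, col=0b11000, row AND col = 0b10000 = 16; 16 != 24 -> empty

Answer: no no no no yes yes no yes no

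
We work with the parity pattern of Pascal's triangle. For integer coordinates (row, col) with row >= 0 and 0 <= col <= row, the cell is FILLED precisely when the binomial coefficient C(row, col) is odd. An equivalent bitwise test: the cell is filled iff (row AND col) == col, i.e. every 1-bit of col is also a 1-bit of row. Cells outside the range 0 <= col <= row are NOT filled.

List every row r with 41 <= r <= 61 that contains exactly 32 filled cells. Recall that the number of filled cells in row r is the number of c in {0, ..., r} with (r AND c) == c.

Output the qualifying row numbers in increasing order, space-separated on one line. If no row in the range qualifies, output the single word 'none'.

Row r has 2^popcount(r) filled cells, so we need popcount(r) = log2(32) = 5.
Scan r = 41..61 and keep those with exactly 5 one-bits:
r=41=101001 popcount=3 -> skip
r=42=101010 popcount=3 -> skip
r=43=101011 popcount=4 -> skip
r=44=101100 popcount=3 -> skip
r=45=101101 popcount=4 -> skip
r=46=101110 popcount=4 -> skip
r=47=101111 popcount=5 -> KEEP
r=48=110000 popcount=2 -> skip
r=49=110001 popcount=3 -> skip
r=50=110010 popcount=3 -> skip
r=51=110011 popcount=4 -> skip
r=52=110100 popcount=3 -> skip
r=53=110101 popcount=4 -> skip
r=54=110110 popcount=4 -> skip
r=55=110111 popcount=5 -> KEEP
r=56=111000 popcount=3 -> skip
r=57=111001 popcount=4 -> skip
r=58=111010 popcount=4 -> skip
r=59=111011 popcount=5 -> KEEP
r=60=111100 popcount=4 -> skip
r=61=111101 popcount=5 -> KEEP
Kept rows: 47 55 59 61

Answer: 47 55 59 61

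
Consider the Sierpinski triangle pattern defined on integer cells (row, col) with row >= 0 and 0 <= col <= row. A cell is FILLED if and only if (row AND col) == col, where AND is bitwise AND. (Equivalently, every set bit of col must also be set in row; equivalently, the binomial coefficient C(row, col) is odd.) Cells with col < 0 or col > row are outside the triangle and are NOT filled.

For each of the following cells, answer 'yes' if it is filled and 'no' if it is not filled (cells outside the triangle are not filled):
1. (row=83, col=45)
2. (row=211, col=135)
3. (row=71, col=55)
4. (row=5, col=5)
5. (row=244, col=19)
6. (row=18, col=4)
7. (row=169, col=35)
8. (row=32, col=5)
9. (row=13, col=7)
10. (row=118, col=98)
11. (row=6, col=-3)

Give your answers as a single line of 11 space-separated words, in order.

Answer: no no no yes no no no no no yes no

Derivation:
(83,45): row=0b1010011, col=0b101101, row AND col = 0b1 = 1; 1 != 45 -> empty
(211,135): row=0b11010011, col=0b10000111, row AND col = 0b10000011 = 131; 131 != 135 -> empty
(71,55): row=0b1000111, col=0b110111, row AND col = 0b111 = 7; 7 != 55 -> empty
(5,5): row=0b101, col=0b101, row AND col = 0b101 = 5; 5 == 5 -> filled
(244,19): row=0b11110100, col=0b10011, row AND col = 0b10000 = 16; 16 != 19 -> empty
(18,4): row=0b10010, col=0b100, row AND col = 0b0 = 0; 0 != 4 -> empty
(169,35): row=0b10101001, col=0b100011, row AND col = 0b100001 = 33; 33 != 35 -> empty
(32,5): row=0b100000, col=0b101, row AND col = 0b0 = 0; 0 != 5 -> empty
(13,7): row=0b1101, col=0b111, row AND col = 0b101 = 5; 5 != 7 -> empty
(118,98): row=0b1110110, col=0b1100010, row AND col = 0b1100010 = 98; 98 == 98 -> filled
(6,-3): col outside [0, 6] -> not filled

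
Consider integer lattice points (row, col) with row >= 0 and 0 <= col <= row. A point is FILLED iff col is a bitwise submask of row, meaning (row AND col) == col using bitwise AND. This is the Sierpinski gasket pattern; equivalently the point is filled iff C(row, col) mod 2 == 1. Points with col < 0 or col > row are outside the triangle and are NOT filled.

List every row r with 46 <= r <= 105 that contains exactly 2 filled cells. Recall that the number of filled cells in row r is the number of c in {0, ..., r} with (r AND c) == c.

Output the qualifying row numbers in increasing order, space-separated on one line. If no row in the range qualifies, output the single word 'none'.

Answer: 64

Derivation:
Row r has 2^popcount(r) filled cells, so we need popcount(r) = log2(2) = 1.
Scan r = 46..105 and keep those with exactly 1 one-bits:
r=46=101110 popcount=4 -> skip
r=47=101111 popcount=5 -> skip
r=48=110000 popcount=2 -> skip
r=49=110001 popcount=3 -> skip
r=50=110010 popcount=3 -> skip
r=51=110011 popcount=4 -> skip
r=52=110100 popcount=3 -> skip
r=53=110101 popcount=4 -> skip
r=54=110110 popcount=4 -> skip
r=55=110111 popcount=5 -> skip
r=56=111000 popcount=3 -> skip
r=57=111001 popcount=4 -> skip
r=58=111010 popcount=4 -> skip
r=59=111011 popcount=5 -> skip
r=60=111100 popcount=4 -> skip
r=61=111101 popcount=5 -> skip
r=62=111110 popcount=5 -> skip
r=63=111111 popcount=6 -> skip
r=64=1000000 popcount=1 -> KEEP
r=65=1000001 popcount=2 -> skip
r=66=1000010 popcount=2 -> skip
r=67=1000011 popcount=3 -> skip
r=68=1000100 popcount=2 -> skip
r=69=1000101 popcount=3 -> skip
r=70=1000110 popcount=3 -> skip
r=71=1000111 popcount=4 -> skip
r=72=1001000 popcount=2 -> skip
r=73=1001001 popcount=3 -> skip
r=74=1001010 popcount=3 -> skip
r=75=1001011 popcount=4 -> skip
r=76=1001100 popcount=3 -> skip
r=77=1001101 popcount=4 -> skip
r=78=1001110 popcount=4 -> skip
r=79=1001111 popcount=5 -> skip
r=80=1010000 popcount=2 -> skip
r=81=1010001 popcount=3 -> skip
r=82=1010010 popcount=3 -> skip
r=83=1010011 popcount=4 -> skip
r=84=1010100 popcount=3 -> skip
r=85=1010101 popcount=4 -> skip
r=86=1010110 popcount=4 -> skip
r=87=1010111 popcount=5 -> skip
r=88=1011000 popcount=3 -> skip
r=89=1011001 popcount=4 -> skip
r=90=1011010 popcount=4 -> skip
r=91=1011011 popcount=5 -> skip
r=92=1011100 popcount=4 -> skip
r=93=1011101 popcount=5 -> skip
r=94=1011110 popcount=5 -> skip
r=95=1011111 popcount=6 -> skip
r=96=1100000 popcount=2 -> skip
r=97=1100001 popcount=3 -> skip
r=98=1100010 popcount=3 -> skip
r=99=1100011 popcount=4 -> skip
r=100=1100100 popcount=3 -> skip
r=101=1100101 popcount=4 -> skip
r=102=1100110 popcount=4 -> skip
r=103=1100111 popcount=5 -> skip
r=104=1101000 popcount=3 -> skip
r=105=1101001 popcount=4 -> skip
Kept rows: 64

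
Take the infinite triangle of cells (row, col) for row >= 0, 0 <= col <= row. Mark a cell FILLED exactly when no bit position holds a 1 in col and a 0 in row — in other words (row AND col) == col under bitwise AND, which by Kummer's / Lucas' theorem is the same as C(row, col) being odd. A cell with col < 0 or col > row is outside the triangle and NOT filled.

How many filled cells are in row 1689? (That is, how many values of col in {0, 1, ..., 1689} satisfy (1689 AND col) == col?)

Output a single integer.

1689 in binary = 11010011001
popcount(1689) = number of 1-bits in 11010011001 = 6
A col c satisfies (1689 AND c) == c iff every set bit of c is also set in 1689; each of the 6 set bits of 1689 can independently be on or off in c.
count = 2^6 = 64

Answer: 64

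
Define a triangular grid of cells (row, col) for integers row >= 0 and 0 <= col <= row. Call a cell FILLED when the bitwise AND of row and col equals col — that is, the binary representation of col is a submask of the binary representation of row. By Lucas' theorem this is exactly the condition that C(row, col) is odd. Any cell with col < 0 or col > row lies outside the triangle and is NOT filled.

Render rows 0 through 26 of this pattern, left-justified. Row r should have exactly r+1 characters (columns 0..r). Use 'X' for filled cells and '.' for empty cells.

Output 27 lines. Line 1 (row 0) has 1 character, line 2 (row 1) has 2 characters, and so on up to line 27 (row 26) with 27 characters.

r0=0: X
r1=1: XX
r2=10: X.X
r3=11: XXXX
r4=100: X...X
r5=101: XX..XX
r6=110: X.X.X.X
r7=111: XXXXXXXX
r8=1000: X.......X
r9=1001: XX......XX
r10=1010: X.X.....X.X
r11=1011: XXXX....XXXX
r12=1100: X...X...X...X
r13=1101: XX..XX..XX..XX
r14=1110: X.X.X.X.X.X.X.X
r15=1111: XXXXXXXXXXXXXXXX
r16=10000: X...............X
r17=10001: XX..............XX
r18=10010: X.X.............X.X
r19=10011: XXXX............XXXX
r20=10100: X...X...........X...X
r21=10101: XX..XX..........XX..XX
r22=10110: X.X.X.X.........X.X.X.X
r23=10111: XXXXXXXX........XXXXXXXX
r24=11000: X.......X.......X.......X
r25=11001: XX......XX......XX......XX
r26=11010: X.X.....X.X.....X.X.....X.X

Answer: X
XX
X.X
XXXX
X...X
XX..XX
X.X.X.X
XXXXXXXX
X.......X
XX......XX
X.X.....X.X
XXXX....XXXX
X...X...X...X
XX..XX..XX..XX
X.X.X.X.X.X.X.X
XXXXXXXXXXXXXXXX
X...............X
XX..............XX
X.X.............X.X
XXXX............XXXX
X...X...........X...X
XX..XX..........XX..XX
X.X.X.X.........X.X.X.X
XXXXXXXX........XXXXXXXX
X.......X.......X.......X
XX......XX......XX......XX
X.X.....X.X.....X.X.....X.X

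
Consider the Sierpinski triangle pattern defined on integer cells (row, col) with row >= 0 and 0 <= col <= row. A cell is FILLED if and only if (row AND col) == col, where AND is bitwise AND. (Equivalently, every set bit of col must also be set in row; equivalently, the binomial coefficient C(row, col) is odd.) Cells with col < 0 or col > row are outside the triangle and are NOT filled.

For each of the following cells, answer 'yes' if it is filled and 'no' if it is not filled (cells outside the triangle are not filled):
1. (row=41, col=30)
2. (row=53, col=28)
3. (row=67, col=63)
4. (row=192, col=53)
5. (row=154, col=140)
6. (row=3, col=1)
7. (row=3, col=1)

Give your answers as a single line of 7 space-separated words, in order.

(41,30): row=0b101001, col=0b11110, row AND col = 0b1000 = 8; 8 != 30 -> empty
(53,28): row=0b110101, col=0b11100, row AND col = 0b10100 = 20; 20 != 28 -> empty
(67,63): row=0b1000011, col=0b111111, row AND col = 0b11 = 3; 3 != 63 -> empty
(192,53): row=0b11000000, col=0b110101, row AND col = 0b0 = 0; 0 != 53 -> empty
(154,140): row=0b10011010, col=0b10001100, row AND col = 0b10001000 = 136; 136 != 140 -> empty
(3,1): row=0b11, col=0b1, row AND col = 0b1 = 1; 1 == 1 -> filled
(3,1): row=0b11, col=0b1, row AND col = 0b1 = 1; 1 == 1 -> filled

Answer: no no no no no yes yes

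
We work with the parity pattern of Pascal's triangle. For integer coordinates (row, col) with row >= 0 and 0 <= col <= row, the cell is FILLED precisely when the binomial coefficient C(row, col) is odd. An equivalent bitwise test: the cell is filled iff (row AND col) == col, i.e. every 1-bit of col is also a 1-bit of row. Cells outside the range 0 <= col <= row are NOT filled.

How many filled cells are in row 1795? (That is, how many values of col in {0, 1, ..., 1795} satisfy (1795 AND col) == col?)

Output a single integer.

Answer: 32

Derivation:
1795 in binary = 11100000011
popcount(1795) = number of 1-bits in 11100000011 = 5
A col c satisfies (1795 AND c) == c iff every set bit of c is also set in 1795; each of the 5 set bits of 1795 can independently be on or off in c.
count = 2^5 = 32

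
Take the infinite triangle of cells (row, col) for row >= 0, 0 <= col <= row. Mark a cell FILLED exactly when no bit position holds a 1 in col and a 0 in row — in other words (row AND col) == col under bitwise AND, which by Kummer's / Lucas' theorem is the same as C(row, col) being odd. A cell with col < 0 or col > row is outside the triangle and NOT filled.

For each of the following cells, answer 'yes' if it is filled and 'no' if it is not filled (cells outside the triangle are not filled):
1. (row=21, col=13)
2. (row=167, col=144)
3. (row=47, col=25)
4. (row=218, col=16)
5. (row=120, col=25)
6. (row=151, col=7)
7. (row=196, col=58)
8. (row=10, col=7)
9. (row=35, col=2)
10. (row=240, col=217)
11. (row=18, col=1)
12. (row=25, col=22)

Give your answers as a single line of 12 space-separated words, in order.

(21,13): row=0b10101, col=0b1101, row AND col = 0b101 = 5; 5 != 13 -> empty
(167,144): row=0b10100111, col=0b10010000, row AND col = 0b10000000 = 128; 128 != 144 -> empty
(47,25): row=0b101111, col=0b11001, row AND col = 0b1001 = 9; 9 != 25 -> empty
(218,16): row=0b11011010, col=0b10000, row AND col = 0b10000 = 16; 16 == 16 -> filled
(120,25): row=0b1111000, col=0b11001, row AND col = 0b11000 = 24; 24 != 25 -> empty
(151,7): row=0b10010111, col=0b111, row AND col = 0b111 = 7; 7 == 7 -> filled
(196,58): row=0b11000100, col=0b111010, row AND col = 0b0 = 0; 0 != 58 -> empty
(10,7): row=0b1010, col=0b111, row AND col = 0b10 = 2; 2 != 7 -> empty
(35,2): row=0b100011, col=0b10, row AND col = 0b10 = 2; 2 == 2 -> filled
(240,217): row=0b11110000, col=0b11011001, row AND col = 0b11010000 = 208; 208 != 217 -> empty
(18,1): row=0b10010, col=0b1, row AND col = 0b0 = 0; 0 != 1 -> empty
(25,22): row=0b11001, col=0b10110, row AND col = 0b10000 = 16; 16 != 22 -> empty

Answer: no no no yes no yes no no yes no no no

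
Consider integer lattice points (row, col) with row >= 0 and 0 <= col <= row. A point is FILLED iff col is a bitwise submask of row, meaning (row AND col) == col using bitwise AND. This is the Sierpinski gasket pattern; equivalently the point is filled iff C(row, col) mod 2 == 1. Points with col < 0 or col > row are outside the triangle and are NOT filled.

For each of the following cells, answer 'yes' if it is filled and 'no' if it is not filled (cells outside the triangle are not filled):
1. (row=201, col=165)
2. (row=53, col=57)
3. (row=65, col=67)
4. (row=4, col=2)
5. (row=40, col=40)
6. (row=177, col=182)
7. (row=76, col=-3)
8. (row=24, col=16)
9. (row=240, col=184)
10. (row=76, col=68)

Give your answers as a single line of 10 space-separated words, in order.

(201,165): row=0b11001001, col=0b10100101, row AND col = 0b10000001 = 129; 129 != 165 -> empty
(53,57): col outside [0, 53] -> not filled
(65,67): col outside [0, 65] -> not filled
(4,2): row=0b100, col=0b10, row AND col = 0b0 = 0; 0 != 2 -> empty
(40,40): row=0b101000, col=0b101000, row AND col = 0b101000 = 40; 40 == 40 -> filled
(177,182): col outside [0, 177] -> not filled
(76,-3): col outside [0, 76] -> not filled
(24,16): row=0b11000, col=0b10000, row AND col = 0b10000 = 16; 16 == 16 -> filled
(240,184): row=0b11110000, col=0b10111000, row AND col = 0b10110000 = 176; 176 != 184 -> empty
(76,68): row=0b1001100, col=0b1000100, row AND col = 0b1000100 = 68; 68 == 68 -> filled

Answer: no no no no yes no no yes no yes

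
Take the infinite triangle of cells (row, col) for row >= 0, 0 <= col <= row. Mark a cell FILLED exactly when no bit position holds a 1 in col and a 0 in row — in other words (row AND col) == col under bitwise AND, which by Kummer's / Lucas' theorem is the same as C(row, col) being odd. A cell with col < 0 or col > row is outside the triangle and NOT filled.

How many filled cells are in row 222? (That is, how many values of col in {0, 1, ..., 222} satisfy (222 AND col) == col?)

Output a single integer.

Answer: 64

Derivation:
222 in binary = 11011110
popcount(222) = number of 1-bits in 11011110 = 6
A col c satisfies (222 AND c) == c iff every set bit of c is also set in 222; each of the 6 set bits of 222 can independently be on or off in c.
count = 2^6 = 64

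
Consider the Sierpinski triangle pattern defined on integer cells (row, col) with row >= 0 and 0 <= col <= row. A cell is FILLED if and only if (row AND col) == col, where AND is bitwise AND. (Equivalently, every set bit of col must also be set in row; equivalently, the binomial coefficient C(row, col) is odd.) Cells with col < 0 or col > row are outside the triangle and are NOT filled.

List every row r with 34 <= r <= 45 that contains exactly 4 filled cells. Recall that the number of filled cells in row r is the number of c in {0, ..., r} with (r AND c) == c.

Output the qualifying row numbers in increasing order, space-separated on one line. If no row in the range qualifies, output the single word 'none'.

Answer: 34 36 40

Derivation:
Row r has 2^popcount(r) filled cells, so we need popcount(r) = log2(4) = 2.
Scan r = 34..45 and keep those with exactly 2 one-bits:
r=34=100010 popcount=2 -> KEEP
r=35=100011 popcount=3 -> skip
r=36=100100 popcount=2 -> KEEP
r=37=100101 popcount=3 -> skip
r=38=100110 popcount=3 -> skip
r=39=100111 popcount=4 -> skip
r=40=101000 popcount=2 -> KEEP
r=41=101001 popcount=3 -> skip
r=42=101010 popcount=3 -> skip
r=43=101011 popcount=4 -> skip
r=44=101100 popcount=3 -> skip
r=45=101101 popcount=4 -> skip
Kept rows: 34 36 40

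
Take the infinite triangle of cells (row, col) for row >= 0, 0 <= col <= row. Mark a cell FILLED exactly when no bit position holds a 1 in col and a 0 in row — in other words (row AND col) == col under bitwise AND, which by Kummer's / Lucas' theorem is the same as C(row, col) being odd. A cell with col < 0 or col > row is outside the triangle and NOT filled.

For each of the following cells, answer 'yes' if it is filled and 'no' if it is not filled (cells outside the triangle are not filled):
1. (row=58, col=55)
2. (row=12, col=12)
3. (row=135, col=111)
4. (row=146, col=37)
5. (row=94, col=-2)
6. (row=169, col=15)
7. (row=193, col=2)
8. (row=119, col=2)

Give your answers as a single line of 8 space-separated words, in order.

Answer: no yes no no no no no yes

Derivation:
(58,55): row=0b111010, col=0b110111, row AND col = 0b110010 = 50; 50 != 55 -> empty
(12,12): row=0b1100, col=0b1100, row AND col = 0b1100 = 12; 12 == 12 -> filled
(135,111): row=0b10000111, col=0b1101111, row AND col = 0b111 = 7; 7 != 111 -> empty
(146,37): row=0b10010010, col=0b100101, row AND col = 0b0 = 0; 0 != 37 -> empty
(94,-2): col outside [0, 94] -> not filled
(169,15): row=0b10101001, col=0b1111, row AND col = 0b1001 = 9; 9 != 15 -> empty
(193,2): row=0b11000001, col=0b10, row AND col = 0b0 = 0; 0 != 2 -> empty
(119,2): row=0b1110111, col=0b10, row AND col = 0b10 = 2; 2 == 2 -> filled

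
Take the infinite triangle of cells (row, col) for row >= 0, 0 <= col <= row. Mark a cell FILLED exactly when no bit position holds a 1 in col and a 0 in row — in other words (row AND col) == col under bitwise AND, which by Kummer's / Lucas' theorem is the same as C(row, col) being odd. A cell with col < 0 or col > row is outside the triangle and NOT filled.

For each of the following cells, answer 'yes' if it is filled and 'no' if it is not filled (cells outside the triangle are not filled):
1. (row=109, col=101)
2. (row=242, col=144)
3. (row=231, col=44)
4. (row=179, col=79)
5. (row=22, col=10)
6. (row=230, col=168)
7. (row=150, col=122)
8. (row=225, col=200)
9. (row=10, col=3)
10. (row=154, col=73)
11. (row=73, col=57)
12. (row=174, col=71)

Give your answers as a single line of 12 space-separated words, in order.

(109,101): row=0b1101101, col=0b1100101, row AND col = 0b1100101 = 101; 101 == 101 -> filled
(242,144): row=0b11110010, col=0b10010000, row AND col = 0b10010000 = 144; 144 == 144 -> filled
(231,44): row=0b11100111, col=0b101100, row AND col = 0b100100 = 36; 36 != 44 -> empty
(179,79): row=0b10110011, col=0b1001111, row AND col = 0b11 = 3; 3 != 79 -> empty
(22,10): row=0b10110, col=0b1010, row AND col = 0b10 = 2; 2 != 10 -> empty
(230,168): row=0b11100110, col=0b10101000, row AND col = 0b10100000 = 160; 160 != 168 -> empty
(150,122): row=0b10010110, col=0b1111010, row AND col = 0b10010 = 18; 18 != 122 -> empty
(225,200): row=0b11100001, col=0b11001000, row AND col = 0b11000000 = 192; 192 != 200 -> empty
(10,3): row=0b1010, col=0b11, row AND col = 0b10 = 2; 2 != 3 -> empty
(154,73): row=0b10011010, col=0b1001001, row AND col = 0b1000 = 8; 8 != 73 -> empty
(73,57): row=0b1001001, col=0b111001, row AND col = 0b1001 = 9; 9 != 57 -> empty
(174,71): row=0b10101110, col=0b1000111, row AND col = 0b110 = 6; 6 != 71 -> empty

Answer: yes yes no no no no no no no no no no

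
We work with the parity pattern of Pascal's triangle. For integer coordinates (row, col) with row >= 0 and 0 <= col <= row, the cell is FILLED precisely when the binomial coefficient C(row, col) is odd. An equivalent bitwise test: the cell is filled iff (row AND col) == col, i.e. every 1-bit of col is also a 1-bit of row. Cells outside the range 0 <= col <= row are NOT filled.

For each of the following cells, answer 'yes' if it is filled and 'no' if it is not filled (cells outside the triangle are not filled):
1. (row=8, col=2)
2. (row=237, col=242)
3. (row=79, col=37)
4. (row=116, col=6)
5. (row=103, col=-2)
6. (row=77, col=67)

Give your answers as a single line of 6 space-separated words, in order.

Answer: no no no no no no

Derivation:
(8,2): row=0b1000, col=0b10, row AND col = 0b0 = 0; 0 != 2 -> empty
(237,242): col outside [0, 237] -> not filled
(79,37): row=0b1001111, col=0b100101, row AND col = 0b101 = 5; 5 != 37 -> empty
(116,6): row=0b1110100, col=0b110, row AND col = 0b100 = 4; 4 != 6 -> empty
(103,-2): col outside [0, 103] -> not filled
(77,67): row=0b1001101, col=0b1000011, row AND col = 0b1000001 = 65; 65 != 67 -> empty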